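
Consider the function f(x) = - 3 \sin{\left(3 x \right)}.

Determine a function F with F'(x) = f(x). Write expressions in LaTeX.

For F(x) to be correct the identity F'(x) - f(x) = 0 must hold.
Check: d/dx[\cos{\left(3 x \right)}] = - 3 \sin{\left(3 x \right)} = f(x).

An antiderivative is F(x) = \cos{\left(3 x \right)}.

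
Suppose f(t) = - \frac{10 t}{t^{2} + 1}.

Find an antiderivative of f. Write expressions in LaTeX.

An antiderivative is F(t) = - 5 \log{\left(\frac{t^{2}}{2} + \frac{1}{2} \right)}.

The substitution u = \frac{t^{2}}{2} + \frac{1}{2} works: f is exactly (dF/du)*(du/dt) for that inner function.
Check: d/dt[- 5 \log{\left(\frac{t^{2}}{2} + \frac{1}{2} \right)}] = - \frac{10 t}{t^{2} + 1} = f(t).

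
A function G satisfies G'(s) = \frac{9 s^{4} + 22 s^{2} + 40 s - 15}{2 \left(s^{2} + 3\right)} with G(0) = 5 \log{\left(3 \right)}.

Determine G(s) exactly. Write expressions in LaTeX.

G(s) = \frac{3 s^{3}}{2} - \frac{5 s}{2} + 5 \log{\left(\frac{s^{4}}{3} + 2 s^{2} + 3 \right)}

A first test for any G(s): its s-derivative must equal the given G'(s).
A general antiderivative is \frac{3 s^{3}}{2} - \frac{5 s}{2} + 5 \log{\left(\frac{s^{4}}{3} + 2 s^{2} + 3 \right)} - 2 + C.
The condition gives C = 5 \log{\left(3 \right)} - (-2 + 5 \log{\left(3 \right)}) = 2.
So G(s) = \frac{3 s^{3}}{2} - \frac{5 s}{2} + 5 \log{\left(\frac{s^{4}}{3} + 2 s^{2} + 3 \right)}.
Check: d/ds[\frac{3 s^{3}}{2} - \frac{5 s}{2} + 5 \log{\left(\frac{s^{4}}{3} + 2 s^{2} + 3 \right)}] = \frac{9 s^{4} + 22 s^{2} + 40 s - 15}{2 s^{2} + 6}, which equals G'(s).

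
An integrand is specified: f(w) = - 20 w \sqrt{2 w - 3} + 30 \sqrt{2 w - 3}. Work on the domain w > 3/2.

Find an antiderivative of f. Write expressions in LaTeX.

An antiderivative is F(w) = - 8 w^{2} \sqrt{2 w - 3} + 24 w \sqrt{2 w - 3} - 18 \sqrt{2 w - 3}.

The integrand splits into summands that can be handled one at a time.
Check: d/dw[- 8 w^{2} \sqrt{2 w - 3} + 24 w \sqrt{2 w - 3} - 18 \sqrt{2 w - 3}] = \frac{- 40 w^{2} + 120 w - 90}{\sqrt{2 w - 3}}, which equals f(w).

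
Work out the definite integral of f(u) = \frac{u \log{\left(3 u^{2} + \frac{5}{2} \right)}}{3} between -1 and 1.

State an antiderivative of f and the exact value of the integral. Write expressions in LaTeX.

Recover f(u) by differentiating a candidate F(u); any mismatch rules it out.
F(u) = \frac{6 u^{2} \log{\left(3 u^{2} + \frac{5}{2} \right)} - 6 u^{2} + 5 \log{\left(6 u^{2} + 5 \right)}}{36} is an antiderivative of f.
Check: d/du[\frac{6 u^{2} \log{\left(3 u^{2} + \frac{5}{2} \right)} - 6 u^{2} + 5 \log{\left(6 u^{2} + 5 \right)}}{36}] = \frac{u \log{\left(3 u^{2} + \frac{5}{2} \right)}}{3} = f(u).
F(1) = - \frac{1}{6} + \frac{\log{\left(\frac{11}{2} \right)}}{6} + \frac{5 \log{\left(11 \right)}}{36}; F(-1) = - \frac{1}{6} + \frac{\log{\left(\frac{11}{2} \right)}}{6} + \frac{5 \log{\left(11 \right)}}{36}.
Integral = F(1) - F(-1) = 0.

Antiderivative: F(u) = \frac{6 u^{2} \log{\left(3 u^{2} + \frac{5}{2} \right)} - 6 u^{2} + 5 \log{\left(6 u^{2} + 5 \right)}}{36}; value = 0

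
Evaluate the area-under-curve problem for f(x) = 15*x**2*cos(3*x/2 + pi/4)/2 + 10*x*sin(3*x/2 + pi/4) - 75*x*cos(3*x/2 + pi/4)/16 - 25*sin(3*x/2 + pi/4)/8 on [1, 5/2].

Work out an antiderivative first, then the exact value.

Antiderivative: F(x) = 5*x*(8*x - 5)*sin(3*x/2 + pi/4)/8; value = 375*sin(pi/4 + 15/4)/16 - 15*sin(pi/4 + 3/2)/8

Recognize the product-rule pattern: f = u'v + uv' with u = 5*x**2 - 25*x/8, v = sin(3*x/2 + pi/4), so integration by parts undoes it.
F(x) = 5*x*(8*x - 5)*sin(3*x/2 + pi/4)/8 is an antiderivative of f.
Check: d/dx[5*x*(8*x - 5)*sin(3*x/2 + pi/4)/8] = 15*x**2*cos(3*x/2 + pi/4)/2 + 10*x*sin(3*x/2 + pi/4) - 75*x*cos(3*x/2 + pi/4)/16 - 25*sin(3*x/2 + pi/4)/8 = f(x).
F(5/2) = 375*sin(pi/4 + 15/4)/16; F(1) = 15*sin(pi/4 + 3/2)/8.
Integral = F(5/2) - F(1) = 375*sin(pi/4 + 15/4)/16 - 15*sin(pi/4 + 3/2)/8.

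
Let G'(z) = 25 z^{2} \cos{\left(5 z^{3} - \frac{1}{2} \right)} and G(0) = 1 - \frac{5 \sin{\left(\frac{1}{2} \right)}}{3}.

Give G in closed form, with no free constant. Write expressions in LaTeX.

G(z) = \frac{5 \sin{\left(5 z^{3} - \frac{1}{2} \right)}}{3} + 1

G'(z) matches the chain-rule pattern g'(h)*h' with inner function h(z) = 5 z^{3} - \frac{1}{2}; substituting u = h(z) collapses the integral.
A general antiderivative is \frac{5 \sin{\left(5 z^{3} - \frac{1}{2} \right)}}{3} + C.
The condition gives C = 1 - \frac{5 \sin{\left(\frac{1}{2} \right)}}{3} - (- \frac{5 \sin{\left(\frac{1}{2} \right)}}{3}) = 1.
So G(z) = \frac{5 \sin{\left(5 z^{3} - \frac{1}{2} \right)}}{3} + 1.
Check: d/dz[\frac{5 \sin{\left(5 z^{3} - \frac{1}{2} \right)}}{3} + 1] = 25 z^{2} \cos{\left(5 z^{3} - \frac{1}{2} \right)} = G'(z).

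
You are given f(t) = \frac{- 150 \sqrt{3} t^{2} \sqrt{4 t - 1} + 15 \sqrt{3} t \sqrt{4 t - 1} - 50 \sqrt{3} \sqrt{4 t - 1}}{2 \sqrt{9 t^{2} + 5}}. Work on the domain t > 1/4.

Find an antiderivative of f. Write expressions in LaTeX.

An antiderivative is F(t) = - 10 t \sqrt{4 t - 1} \sqrt{3 t^{2} + \frac{5}{3}} + \frac{5 \sqrt{4 t - 1} \sqrt{3 t^{2} + \frac{5}{3}}}{2}.

Recognize the product-rule pattern: f = u'v + uv' with u = - \frac{5 \left(4 t - 1\right)^{\frac{3}{2}}}{2}, v = \sqrt{3 t^{2} + \frac{5}{3}}, so integration by parts undoes it.
Check: d/dt[- 10 t \sqrt{4 t - 1} \sqrt{3 t^{2} + \frac{5}{3}} + \frac{5 \sqrt{4 t - 1} \sqrt{3 t^{2} + \frac{5}{3}}}{2}] = \frac{- 600 \sqrt{3} t^{3} + 210 \sqrt{3} t^{2} - 215 \sqrt{3} t + 50 \sqrt{3}}{2 \sqrt{4 t - 1} \sqrt{9 t^{2} + 5}}, which equals f(t).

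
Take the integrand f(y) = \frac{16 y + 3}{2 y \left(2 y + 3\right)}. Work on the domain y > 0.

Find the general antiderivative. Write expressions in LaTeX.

F(y) = \frac{\log{\left(y \right)}}{2} + \frac{7 \log{\left(y + \frac{3}{2} \right)}}{2} + C

Factor the denominator (2 y \left(2 y + 3\right)) and decompose: f = \frac{7}{2 y + 3} + \frac{1}{2 y}; each piece integrates to a log, atan, or power term.
Check: d/dy[\frac{\log{\left(y \right)}}{2} + \frac{7 \log{\left(y + \frac{3}{2} \right)}}{2}] = \frac{16 y + 3}{4 y^{2} + 6 y}, which equals f(y).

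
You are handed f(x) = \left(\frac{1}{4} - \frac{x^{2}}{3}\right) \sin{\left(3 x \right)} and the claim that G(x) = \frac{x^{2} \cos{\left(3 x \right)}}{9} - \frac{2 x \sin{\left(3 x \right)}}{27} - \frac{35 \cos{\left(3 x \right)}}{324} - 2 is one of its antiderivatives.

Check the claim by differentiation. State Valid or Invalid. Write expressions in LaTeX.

Valid - the claim checks out under differentiation.

d/dx[G] = - \frac{x^{2} \sin{\left(3 x \right)}}{3} + \frac{\sin{\left(3 x \right)}}{4}
This equals f(x) exactly, so the claim holds.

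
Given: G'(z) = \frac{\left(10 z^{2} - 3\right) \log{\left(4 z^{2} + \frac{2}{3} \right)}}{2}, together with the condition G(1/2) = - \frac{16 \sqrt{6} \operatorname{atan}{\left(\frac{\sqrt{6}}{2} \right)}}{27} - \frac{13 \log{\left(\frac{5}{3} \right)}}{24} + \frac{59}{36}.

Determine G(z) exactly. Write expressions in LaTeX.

A candidate passes only if d/dz[G] lands on the given G'(z) exactly.
A general antiderivative is - \frac{10 z^{3}}{9} + \frac{32 z}{9} + \left(\frac{5 z^{3}}{3} - \frac{3 z}{2}\right) \log{\left(4 z^{2} + \frac{2}{3} \right)} - \frac{16 \sqrt{6} \operatorname{atan}{\left(\sqrt{6} z \right)}}{27} + C.
The condition gives C = - \frac{16 \sqrt{6} \operatorname{atan}{\left(\frac{\sqrt{6}}{2} \right)}}{27} - \frac{13 \log{\left(\frac{5}{3} \right)}}{24} + \frac{59}{36} - (- \frac{16 \sqrt{6} \operatorname{atan}{\left(\frac{\sqrt{6}}{2} \right)}}{27} - \frac{13 \log{\left(\frac{5}{3} \right)}}{24} + \frac{59}{36}) = 0.
So G(z) = \frac{5 z^{3} \log{\left(4 z^{2} + \frac{2}{3} \right)}}{3} - \frac{10 z^{3}}{9} - \frac{3 z \log{\left(4 z^{2} + \frac{2}{3} \right)}}{2} + \frac{32 z}{9} - \frac{16 \sqrt{6} \operatorname{atan}{\left(\sqrt{6} z \right)}}{27}.
Check: d/dz[\frac{5 z^{3} \log{\left(4 z^{2} + \frac{2}{3} \right)}}{3} - \frac{10 z^{3}}{9} - \frac{3 z \log{\left(4 z^{2} + \frac{2}{3} \right)}}{2} + \frac{32 z}{9} - \frac{16 \sqrt{6} \operatorname{atan}{\left(\sqrt{6} z \right)}}{27}] = 5 z^{2} \log{\left(2 z^{2} + \frac{1}{3} \right)} + 5 z^{2} \log{\left(2 \right)} - \frac{3 \log{\left(2 z^{2} + \frac{1}{3} \right)}}{2} - \frac{3 \log{\left(2 \right)}}{2}, which equals G'(z).

G(z) = \frac{5 z^{3} \log{\left(4 z^{2} + \frac{2}{3} \right)}}{3} - \frac{10 z^{3}}{9} - \frac{3 z \log{\left(4 z^{2} + \frac{2}{3} \right)}}{2} + \frac{32 z}{9} - \frac{16 \sqrt{6} \operatorname{atan}{\left(\sqrt{6} z \right)}}{27}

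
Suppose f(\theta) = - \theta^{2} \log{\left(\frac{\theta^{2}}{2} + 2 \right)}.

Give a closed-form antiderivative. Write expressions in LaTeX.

Differentiate the proposed F(\theta) back; it has to land on f(\theta) exactly.
Check: d/d\theta[\frac{- 3 \theta^{3} \log{\left(\frac{\theta^{2}}{2} + 2 \right)} + 2 \theta^{3} - 24 \theta + 48 \operatorname{atan}{\left(\frac{\theta}{2} \right)}}{9}] = - \theta^{2} \log{\left(\frac{\theta^{2}}{2} + 2 \right)} = f(\theta).

An antiderivative is F(\theta) = \frac{- 3 \theta^{3} \log{\left(\frac{\theta^{2}}{2} + 2 \right)} + 2 \theta^{3} - 24 \theta + 48 \operatorname{atan}{\left(\frac{\theta}{2} \right)}}{9}.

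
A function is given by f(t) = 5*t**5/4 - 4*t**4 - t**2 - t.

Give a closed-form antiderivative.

Integrate term by term and add the pieces.
Check: d/dt[5*t**6/24 - 4*t**5/5 - t**3/3 - t**2/2] = 5*t**5/4 - 4*t**4 - t**2 - t = f(t).

An antiderivative is F(t) = 5*t**6/24 - 4*t**5/5 - t**3/3 - t**2/2.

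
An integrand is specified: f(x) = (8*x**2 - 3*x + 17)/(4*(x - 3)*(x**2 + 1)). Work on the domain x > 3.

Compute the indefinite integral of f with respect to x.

F(x) = 2*log(2*x - 6) - 3*atan(x)/4 + C

An antiderivative F(x) passes only if d/dx[F] lands on f(x) exactly.
Check: d/dx[2*log(2*x - 6) - 3*atan(x)/4] = (8*x**2 - 3*x + 17)/(4*x**3 - 12*x**2 + 4*x - 12), which equals f(x).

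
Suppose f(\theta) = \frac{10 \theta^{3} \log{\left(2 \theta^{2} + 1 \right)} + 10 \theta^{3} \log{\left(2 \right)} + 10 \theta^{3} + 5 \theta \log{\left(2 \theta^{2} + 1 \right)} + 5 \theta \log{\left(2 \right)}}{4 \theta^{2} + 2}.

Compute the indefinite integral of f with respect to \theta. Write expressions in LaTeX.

F(\theta) = \frac{5 \theta^{2} \log{\left(4 \theta^{2} + 2 \right)}}{4} + C

f has the shape u'v + uv' for u = \frac{5 \theta^{2}}{4} and v = \log{\left(4 \theta^{2} + 2 \right)} — it is the derivative of the product u*v.
Check: d/d\theta[\frac{5 \theta^{2} \log{\left(4 \theta^{2} + 2 \right)}}{4}] = \frac{10 \theta^{3} \log{\left(2 \theta^{2} + 1 \right)} + 10 \theta^{3} \log{\left(2 \right)} + 10 \theta^{3} + 5 \theta \log{\left(2 \theta^{2} + 1 \right)} + 5 \theta \log{\left(2 \right)}}{4 \theta^{2} + 2} = f(\theta).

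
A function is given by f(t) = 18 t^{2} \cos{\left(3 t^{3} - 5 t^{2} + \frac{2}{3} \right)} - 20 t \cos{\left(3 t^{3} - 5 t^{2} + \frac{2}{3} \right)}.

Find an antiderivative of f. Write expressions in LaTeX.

f matches the chain-rule pattern g'(h)*h' with inner function h(t) = 3 t^{3} - 5 t^{2} + \frac{2}{3}; substituting u = h(t) collapses the integral.
Check: d/dt[2 \sin{\left(3 t^{3} - 5 t^{2} + \frac{2}{3} \right)}] = 18 t^{2} \cos{\left(3 t^{3} - 5 t^{2} + \frac{2}{3} \right)} - 20 t \cos{\left(3 t^{3} - 5 t^{2} + \frac{2}{3} \right)} = f(t).

An antiderivative is F(t) = 2 \sin{\left(3 t^{3} - 5 t^{2} + \frac{2}{3} \right)}.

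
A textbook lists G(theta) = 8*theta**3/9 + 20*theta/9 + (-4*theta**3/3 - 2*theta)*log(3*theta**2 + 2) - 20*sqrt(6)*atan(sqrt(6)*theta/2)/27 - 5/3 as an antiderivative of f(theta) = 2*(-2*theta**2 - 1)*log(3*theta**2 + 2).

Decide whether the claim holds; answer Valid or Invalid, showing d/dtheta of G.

d/dtheta[G] = -4*theta**2*log(3*theta**2 + 2) - 2*log(3*theta**2 + 2)
This equals f(theta) exactly, so the claim holds.

Valid - differentiating G returns exactly f.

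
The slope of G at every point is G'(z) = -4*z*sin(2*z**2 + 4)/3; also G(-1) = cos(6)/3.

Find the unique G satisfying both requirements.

G'(z) matches the chain-rule pattern g'(h)*h' with inner function h(z) = 2*z**2 + 4; substituting u = h(z) collapses the integral.
A general antiderivative is cos(2*z**2 + 4)/3 + C.
The condition gives C = cos(6)/3 - (cos(6)/3) = 0.
So G(z) = cos(2*z**2 + 4)/3.
Check: d/dz[cos(2*z**2 + 4)/3] = -4*z*sin(2*z**2 + 4)/3 = G'(z).

G(z) = cos(2*z**2 + 4)/3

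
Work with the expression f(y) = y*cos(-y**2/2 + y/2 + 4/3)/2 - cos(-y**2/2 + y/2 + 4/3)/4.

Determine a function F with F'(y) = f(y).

f matches the chain-rule pattern g'(h)*h' with inner function h(y) = -y**2/2 + y/2 + 4/3; substituting u = h(y) collapses the integral.
Check: d/dy[-sin(-y**2/2 + y/2 + 4/3)/2] = y*cos(-y**2/2 + y/2 + 4/3)/2 - cos(-y**2/2 + y/2 + 4/3)/4 = f(y).

An antiderivative is F(y) = -sin(-y**2/2 + y/2 + 4/3)/2.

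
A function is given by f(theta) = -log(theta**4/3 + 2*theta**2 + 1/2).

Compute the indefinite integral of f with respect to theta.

A first test for any F(theta): its theta-derivative must equal f(theta) identically.
Check: d/dtheta[-theta*log(theta**4/3 + 2*theta**2 + 1/2) + 4*theta - sqrt(2)*sqrt(6 - sqrt(30))*atan(sqrt(2)*theta/sqrt(6 - sqrt(30))) - sqrt(2)*sqrt(sqrt(30) + 6)*atan(sqrt(2)*theta/sqrt(sqrt(30) + 6))] = -log(theta**4/3 + 2*theta**2 + 1/2) = f(theta).

F(theta) = -theta*log(theta**4/3 + 2*theta**2 + 1/2) + 4*theta - sqrt(2)*sqrt(6 - sqrt(30))*atan(sqrt(2)*theta/sqrt(6 - sqrt(30))) - sqrt(2)*sqrt(sqrt(30) + 6)*atan(sqrt(2)*theta/sqrt(sqrt(30) + 6)) + C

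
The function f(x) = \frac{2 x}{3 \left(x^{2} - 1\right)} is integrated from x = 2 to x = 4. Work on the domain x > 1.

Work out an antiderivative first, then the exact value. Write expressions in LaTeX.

Antiderivative: F(x) = \frac{\log{\left(x^{2} - 1 \right)}}{3}; value = - \frac{\log{\left(3 \right)}}{3} + \frac{\log{\left(15 \right)}}{3}

Factor the denominator (3 \left(x - 1\right) \left(x + 1\right)) and decompose: f = \frac{1}{3 \left(x + 1\right)} + \frac{1}{3 \left(x - 1\right)}; each piece integrates to a log, atan, or power term.
F(x) = \frac{\log{\left(x^{2} - 1 \right)}}{3} is an antiderivative of f.
Check: d/dx[\frac{\log{\left(x^{2} - 1 \right)}}{3}] = \frac{2 x}{3 x^{2} - 3}, which equals f(x).
F(4) = \frac{\log{\left(15 \right)}}{3}; F(2) = \frac{\log{\left(3 \right)}}{3}.
Integral = F(4) - F(2) = - \frac{\log{\left(3 \right)}}{3} + \frac{\log{\left(15 \right)}}{3}.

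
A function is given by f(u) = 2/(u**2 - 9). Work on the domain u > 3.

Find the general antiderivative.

F(u) = log(u - 3)/3 - log(u + 3)/3 + C

Factor the denominator ((u - 3)*(u + 3)) and decompose: f = -1/(3*(u + 3)) + 1/(3*(u - 3)); each piece integrates to a log, atan, or power term.
Check: d/du[log(u - 3)/3 - log(u + 3)/3] = 2/(u**2 - 9) = f(u).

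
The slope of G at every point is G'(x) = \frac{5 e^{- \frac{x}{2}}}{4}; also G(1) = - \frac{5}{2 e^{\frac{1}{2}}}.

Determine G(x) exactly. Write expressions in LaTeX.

For G(x) to be correct, d/dx[G] must agree with the stated G'(x) identically.
A general antiderivative is - \frac{5 e^{- \frac{x}{2}}}{2} + C.
The condition gives C = - \frac{5}{2 e^{\frac{1}{2}}} - (- \frac{5}{2 e^{\frac{1}{2}}}) = 0.
So G(x) = - \frac{5 e^{- \frac{x}{2}}}{2}.
Check: d/dx[- \frac{5 e^{- \frac{x}{2}}}{2}] = \frac{5 e^{- \frac{x}{2}}}{4} = G'(x).

G(x) = - \frac{5 e^{- \frac{x}{2}}}{2}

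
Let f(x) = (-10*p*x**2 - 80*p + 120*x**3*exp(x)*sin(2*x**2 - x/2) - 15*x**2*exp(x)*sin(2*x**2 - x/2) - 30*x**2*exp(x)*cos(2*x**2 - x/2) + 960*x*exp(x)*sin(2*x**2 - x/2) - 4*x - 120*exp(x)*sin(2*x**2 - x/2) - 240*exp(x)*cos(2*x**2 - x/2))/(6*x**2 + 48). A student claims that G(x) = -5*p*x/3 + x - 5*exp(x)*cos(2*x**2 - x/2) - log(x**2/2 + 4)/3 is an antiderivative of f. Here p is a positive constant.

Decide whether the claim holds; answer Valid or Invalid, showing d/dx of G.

d/dx[G] = (-10*p*x**2 - 80*p + 120*x**3*exp(x)*sin(2*x**2 - x/2) - 15*x**2*exp(x)*sin(2*x**2 - x/2) - 30*x**2*exp(x)*cos(2*x**2 - x/2) + 6*x**2 + 960*x*exp(x)*sin(2*x**2 - x/2) - 4*x - 120*exp(x)*sin(2*x**2 - x/2) - 240*exp(x)*cos(2*x**2 - x/2) + 48)/(6*x**2 + 48)
d/dx[G] - f(x) = 1 != 0.

Invalid: d/dx[G] - f = 1, which is not 0.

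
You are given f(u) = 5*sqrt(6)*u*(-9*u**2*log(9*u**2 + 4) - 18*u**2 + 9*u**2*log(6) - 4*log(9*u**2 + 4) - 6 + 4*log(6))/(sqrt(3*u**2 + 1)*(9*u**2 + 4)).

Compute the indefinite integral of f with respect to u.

Recognize the product-rule pattern: f = v'r + vr' with v = -5*sqrt(2*u**2 + 2/3), r = log(3*u**2/2 + 2/3), so integration by parts undoes it.
Check: d/du[sqrt(3)*(-5*sqrt(2)*sqrt(3*u**2 + 1)*log(9*u**2 + 4) + 5*sqrt(2)*sqrt(3*u**2 + 1)*log(6))/3] = (-45*sqrt(6)*u**3*log(9*u**2 + 4) - 90*sqrt(6)*u**3 + 45*sqrt(6)*u**3*log(6) - 20*sqrt(6)*u*log(9*u**2 + 4) - 30*sqrt(6)*u + 20*sqrt(6)*u*log(6))/(9*u**2*sqrt(3*u**2 + 1) + 4*sqrt(3*u**2 + 1)), which equals f(u).

F(u) = sqrt(3)*(-5*sqrt(2)*sqrt(3*u**2 + 1)*log(9*u**2 + 4) + 5*sqrt(2)*sqrt(3*u**2 + 1)*log(6))/3 + C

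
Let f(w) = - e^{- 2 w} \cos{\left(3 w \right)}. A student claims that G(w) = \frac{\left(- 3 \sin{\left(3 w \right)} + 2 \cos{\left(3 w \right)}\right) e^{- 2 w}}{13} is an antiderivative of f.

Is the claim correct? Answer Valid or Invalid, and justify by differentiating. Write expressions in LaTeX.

Valid - differentiating G returns exactly f.

d/dw[G] = - e^{- 2 w} \cos{\left(3 w \right)}
This equals f(w) exactly, so the claim holds.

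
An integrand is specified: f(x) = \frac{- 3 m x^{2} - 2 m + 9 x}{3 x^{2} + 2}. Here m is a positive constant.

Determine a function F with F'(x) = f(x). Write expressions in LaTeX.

Recover f(x) by differentiating a candidate F(x); any mismatch rules it out.
Check: d/dx[- m x + \frac{3 \log{\left(x^{2} + \frac{2}{3} \right)}}{2}] = \frac{- 3 m x^{2} - 2 m + 9 x}{3 x^{2} + 2} = f(x).

An antiderivative is F(x) = - m x + \frac{3 \log{\left(x^{2} + \frac{2}{3} \right)}}{2}.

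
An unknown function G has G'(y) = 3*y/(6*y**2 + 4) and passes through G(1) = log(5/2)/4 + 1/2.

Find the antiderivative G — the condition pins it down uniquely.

G'(y) matches the chain-rule pattern g'(h)*h' with inner function h(y) = 3*y**2/2 + 1; substituting u = h(y) collapses the integral.
A general antiderivative is log(3*y**2/2 + 1)/4 + C.
The condition gives C = log(5/2)/4 + 1/2 - (log(5/2)/4) = 1/2.
So G(y) = log(3*y**2/2 + 1)/4 + 1/2.
Check: d/dy[log(3*y**2/2 + 1)/4 + 1/2] = 3*y/(6*y**2 + 4) = G'(y).

G(y) = log(3*y**2/2 + 1)/4 + 1/2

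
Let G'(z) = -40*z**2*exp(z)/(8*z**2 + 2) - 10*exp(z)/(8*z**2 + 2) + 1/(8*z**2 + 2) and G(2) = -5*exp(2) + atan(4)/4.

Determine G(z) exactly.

The integrand splits into summands that can be handled one at a time.
A general antiderivative is -5*exp(z) + atan(2*z)/4 + C.
The condition gives C = -5*exp(2) + atan(4)/4 - (-5*exp(2) + atan(4)/4) = 0.
So G(z) = (-20*exp(z) + atan(2*z))/4.
Check: d/dz[(-20*exp(z) + atan(2*z))/4] = (-40*z**2*exp(z) - 10*exp(z) + 1)/(8*z**2 + 2), which equals G'(z).

G(z) = (-20*exp(z) + atan(2*z))/4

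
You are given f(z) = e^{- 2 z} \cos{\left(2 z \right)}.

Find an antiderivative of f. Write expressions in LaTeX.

An antiderivative is F(z) = - \frac{\left(- \sin{\left(2 z \right)} + \cos{\left(2 z \right)}\right) e^{- 2 z}}{4}.

Since d/dz undoes antidifferentiation here, F'(z) = f(z) is required of F(z).
Check: d/dz[- \frac{\left(- \sin{\left(2 z \right)} + \cos{\left(2 z \right)}\right) e^{- 2 z}}{4}] = e^{- 2 z} \cos{\left(2 z \right)} = f(z).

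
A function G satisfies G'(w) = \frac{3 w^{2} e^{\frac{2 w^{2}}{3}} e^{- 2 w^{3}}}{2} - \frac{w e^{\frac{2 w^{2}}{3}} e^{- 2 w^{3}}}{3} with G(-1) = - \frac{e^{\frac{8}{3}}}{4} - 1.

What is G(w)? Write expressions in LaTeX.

The substitution u = - 2 w^{3} + \frac{2 w^{2}}{3} works: G'(w) is exactly (dG/du)*(du/dw) for that inner function.
A general antiderivative is - \frac{e^{- 2 w^{3} + \frac{2 w^{2}}{3}}}{4} + C.
The condition gives C = - \frac{e^{\frac{8}{3}}}{4} - 1 - (- \frac{e^{\frac{8}{3}}}{4}) = -1.
So G(w) = - \frac{e^{\frac{2 w^{2}}{3}} e^{- 2 w^{3}}}{4} - 1.
Check: d/dw[- \frac{e^{\frac{2 w^{2}}{3}} e^{- 2 w^{3}}}{4} - 1] = \frac{\left(9 w^{2} e^{\frac{2 w^{2}}{3}} - 2 w e^{\frac{2 w^{2}}{3}}\right) e^{- 2 w^{3}}}{6}, which equals G'(w).

G(w) = - \frac{e^{\frac{2 w^{2}}{3}} e^{- 2 w^{3}}}{4} - 1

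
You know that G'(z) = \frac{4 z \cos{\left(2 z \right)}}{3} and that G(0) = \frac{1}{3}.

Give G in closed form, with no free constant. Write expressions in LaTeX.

A first test for any G(z): its z-derivative must equal the given G'(z).
A general antiderivative is \frac{2 z \sin{\left(2 z \right)}}{3} + \frac{\cos{\left(2 z \right)}}{3} + C.
The condition gives C = \frac{1}{3} - (\frac{1}{3}) = 0.
So G(z) = \frac{2 z \sin{\left(2 z \right)} + \cos{\left(2 z \right)}}{3}.
Check: d/dz[\frac{2 z \sin{\left(2 z \right)} + \cos{\left(2 z \right)}}{3}] = \frac{4 z \cos{\left(2 z \right)}}{3} = G'(z).

G(z) = \frac{2 z \sin{\left(2 z \right)} + \cos{\left(2 z \right)}}{3}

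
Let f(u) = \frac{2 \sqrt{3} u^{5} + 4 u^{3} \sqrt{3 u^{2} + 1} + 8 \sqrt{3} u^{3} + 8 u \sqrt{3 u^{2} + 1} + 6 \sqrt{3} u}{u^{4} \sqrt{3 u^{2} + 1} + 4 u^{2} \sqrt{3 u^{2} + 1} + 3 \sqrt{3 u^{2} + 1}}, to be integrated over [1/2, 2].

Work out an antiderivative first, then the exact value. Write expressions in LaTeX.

Antiderivative: F(u) = \frac{\sqrt{3} \left(2 \sqrt{3 u^{2} + 1} + \sqrt{3} \log{\left(\frac{u^{4}}{2} + 2 u^{2} + \frac{3}{2} \right)}\right)}{3}; value = - \frac{\sqrt{21}}{3} - \log{\left(\frac{65}{32} \right)} + \log{\left(\frac{35}{2} \right)} + \frac{2 \sqrt{39}}{3}

A first test for any F(u): its u-derivative must equal f(u) identically.
F(u) = \frac{\sqrt{3} \left(2 \sqrt{3 u^{2} + 1} + \sqrt{3} \log{\left(\frac{u^{4}}{2} + 2 u^{2} + \frac{3}{2} \right)}\right)}{3} is an antiderivative of f.
Check: d/du[\frac{\sqrt{3} \left(2 \sqrt{3 u^{2} + 1} + \sqrt{3} \log{\left(\frac{u^{4}}{2} + 2 u^{2} + \frac{3}{2} \right)}\right)}{3}] = \frac{2 \sqrt{3} u^{5} + 4 u^{3} \sqrt{3 u^{2} + 1} + 8 \sqrt{3} u^{3} + 8 u \sqrt{3 u^{2} + 1} + 6 \sqrt{3} u}{u^{4} \sqrt{3 u^{2} + 1} + 4 u^{2} \sqrt{3 u^{2} + 1} + 3 \sqrt{3 u^{2} + 1}} = f(u).
F(2) = \log{\left(\frac{35}{2} \right)} + \frac{2 \sqrt{39}}{3}; F(1/2) = \log{\left(\frac{65}{32} \right)} + \frac{\sqrt{21}}{3}.
Integral = F(2) - F(1/2) = - \frac{\sqrt{21}}{3} - \log{\left(\frac{65}{32} \right)} + \log{\left(\frac{35}{2} \right)} + \frac{2 \sqrt{39}}{3}.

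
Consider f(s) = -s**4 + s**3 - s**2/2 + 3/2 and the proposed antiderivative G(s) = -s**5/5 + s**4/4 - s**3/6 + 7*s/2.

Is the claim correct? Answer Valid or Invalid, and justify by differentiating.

d/ds[G] = -s**4 + s**3 - s**2/2 + 7/2
d/ds[G] - f(s) = 2 != 0.

Invalid: d/ds[G] - f = 2, which is not 0.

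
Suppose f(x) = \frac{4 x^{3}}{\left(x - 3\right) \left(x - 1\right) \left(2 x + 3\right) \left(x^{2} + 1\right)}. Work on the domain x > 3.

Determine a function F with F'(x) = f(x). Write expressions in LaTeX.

An antiderivative is F(x) = \frac{3 \log{\left(x - 3 \right)}}{5} - \frac{\log{\left(x - 1 \right)}}{5} - \frac{12 \log{\left(x + \frac{3}{2} \right)}}{65} - \frac{7 \log{\left(x^{2} + 1 \right)}}{65} + \frac{8 \operatorname{atan}{\left(x \right)}}{65}.

Factor the denominator (\left(x - 3\right) \left(x - 1\right) \left(2 x + 3\right) \left(x^{2} + 1\right)) and decompose: f = - \frac{2 \left(7 x - 4\right)}{65 \left(x^{2} + 1\right)} - \frac{24}{65 \left(2 x + 3\right)} - \frac{1}{5 \left(x - 1\right)} + \frac{3}{5 \left(x - 3\right)}; each piece integrates to a log, atan, or power term.
Check: d/dx[\frac{3 \log{\left(x - 3 \right)}}{5} - \frac{\log{\left(x - 1 \right)}}{5} - \frac{12 \log{\left(x + \frac{3}{2} \right)}}{65} - \frac{7 \log{\left(x^{2} + 1 \right)}}{65} + \frac{8 \operatorname{atan}{\left(x \right)}}{65}] = \frac{4 x^{3}}{2 x^{5} - 5 x^{4} - 4 x^{3} + 4 x^{2} - 6 x + 9}, which equals f(x).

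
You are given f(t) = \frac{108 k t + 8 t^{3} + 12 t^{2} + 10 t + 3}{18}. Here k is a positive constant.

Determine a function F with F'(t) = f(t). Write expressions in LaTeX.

An antiderivative is F(t) = \frac{432 k t^{2} + \left(4 t^{2} + 4 t + 3\right)^{2}}{144}.

Since d/dt undoes antidifferentiation here, F'(t) = f(t) is required of F(t).
Check: d/dt[\frac{432 k t^{2} + \left(4 t^{2} + 4 t + 3\right)^{2}}{144}] = 6 k t + \frac{4 t^{3}}{9} + \frac{2 t^{2}}{3} + \frac{5 t}{9} + \frac{1}{6}, which equals f(t).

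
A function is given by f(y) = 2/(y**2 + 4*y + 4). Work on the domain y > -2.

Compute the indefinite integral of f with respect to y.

F(y) = -2/(y + 2) + C

Recover f(y) by differentiating a candidate F(y); any mismatch rules it out.
Check: d/dy[-2/(y + 2)] = 2/(y**2 + 4*y + 4) = f(y).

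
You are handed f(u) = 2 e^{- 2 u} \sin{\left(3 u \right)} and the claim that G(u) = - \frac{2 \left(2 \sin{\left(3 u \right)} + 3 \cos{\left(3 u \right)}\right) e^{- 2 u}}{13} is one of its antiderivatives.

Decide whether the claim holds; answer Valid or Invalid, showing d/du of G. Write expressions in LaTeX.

Valid: G'(u) = f(u).

d/du[G] = 2 e^{- 2 u} \sin{\left(3 u \right)}
This equals f(u) exactly, so the claim holds.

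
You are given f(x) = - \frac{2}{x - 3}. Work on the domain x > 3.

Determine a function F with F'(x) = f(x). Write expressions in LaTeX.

Any candidate F(x) must reproduce f(x) exactly when differentiated.
Check: d/dx[- 2 \log{\left(x - 3 \right)}] = - \frac{2}{x - 3} = f(x).

An antiderivative is F(x) = - 2 \log{\left(x - 3 \right)}.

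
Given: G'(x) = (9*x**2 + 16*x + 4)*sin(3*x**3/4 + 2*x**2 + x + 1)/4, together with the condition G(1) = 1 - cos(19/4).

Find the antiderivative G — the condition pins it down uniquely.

G(x) = 1 - cos(3*x**3/4 + 2*x**2 + x + 1)

The substitution u = 3*x**3/4 + 2*x**2 + x + 1 works: G'(x) is exactly (dG/du)*(du/dx) for that inner function.
A general antiderivative is -cos(3*x**3/4 + 2*x**2 + x + 1) + C.
The condition gives C = 1 - cos(19/4) - (-cos(19/4)) = 1.
So G(x) = 1 - cos(3*x**3/4 + 2*x**2 + x + 1).
Check: d/dx[1 - cos(3*x**3/4 + 2*x**2 + x + 1)] = 9*x**2*sin(3*x**3/4 + 2*x**2 + x + 1)/4 + 4*x*sin(3*x**3/4 + 2*x**2 + x + 1) + sin(3*x**3/4 + 2*x**2 + x + 1), which equals G'(x).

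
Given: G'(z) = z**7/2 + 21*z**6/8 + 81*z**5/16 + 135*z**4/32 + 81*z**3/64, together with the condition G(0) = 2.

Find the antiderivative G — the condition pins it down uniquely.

G'(z) matches the chain-rule pattern g'(h)*h' with inner function h(z) = -z**2/2 - 3*z/4; substituting u = h(z) collapses the integral.
A general antiderivative is (-z**2/2 - 3*z/4)**4 + C.
The condition gives C = 2 - (0) = 2.
So G(z) = (z**4*(-2*z - 3)**4 + 512)/256.
Check: d/dz[(z**4*(-2*z - 3)**4 + 512)/256] = z**7/2 + 21*z**6/8 + 81*z**5/16 + 135*z**4/32 + 81*z**3/64 = G'(z).

G(z) = (z**4*(-2*z - 3)**4 + 512)/256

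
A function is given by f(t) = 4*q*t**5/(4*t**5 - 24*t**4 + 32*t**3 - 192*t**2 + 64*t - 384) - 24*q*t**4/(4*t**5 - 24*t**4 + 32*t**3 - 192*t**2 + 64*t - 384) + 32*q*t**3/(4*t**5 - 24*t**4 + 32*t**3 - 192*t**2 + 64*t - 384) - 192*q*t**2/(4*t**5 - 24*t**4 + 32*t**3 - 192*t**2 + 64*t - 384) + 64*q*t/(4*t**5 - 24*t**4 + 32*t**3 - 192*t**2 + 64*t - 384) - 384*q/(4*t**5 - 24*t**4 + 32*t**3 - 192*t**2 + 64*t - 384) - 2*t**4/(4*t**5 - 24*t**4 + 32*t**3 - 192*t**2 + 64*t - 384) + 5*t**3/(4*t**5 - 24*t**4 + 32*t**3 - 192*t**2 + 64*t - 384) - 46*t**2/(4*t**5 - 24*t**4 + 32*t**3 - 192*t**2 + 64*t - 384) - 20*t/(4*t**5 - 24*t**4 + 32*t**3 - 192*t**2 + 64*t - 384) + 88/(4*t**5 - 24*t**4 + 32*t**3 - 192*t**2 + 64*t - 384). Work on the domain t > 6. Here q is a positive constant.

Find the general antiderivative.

F(t) = q*t - 5*t/(4*(t**2 + 4)) - log(t - 6)/2 + C

The integrand splits into summands that can be handled one at a time.
Check: d/dt[q*t - 5*t/(4*(t**2 + 4)) - log(t - 6)/2] = (4*q*t**5 - 24*q*t**4 + 32*q*t**3 - 192*q*t**2 + 64*q*t - 384*q - 2*t**4 + 5*t**3 - 46*t**2 - 20*t + 88)/(4*t**5 - 24*t**4 + 32*t**3 - 192*t**2 + 64*t - 384), which equals f(t).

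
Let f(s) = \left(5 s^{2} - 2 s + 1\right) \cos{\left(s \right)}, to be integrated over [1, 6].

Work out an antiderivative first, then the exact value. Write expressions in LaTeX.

Any candidate F(s) must reproduce f(s) exactly when differentiated.
F(s) = 5 s^{2} \sin{\left(s \right)} - 2 s \sin{\left(s \right)} + 10 s \cos{\left(s \right)} - 9 \sin{\left(s \right)} - 2 \cos{\left(s \right)} is an antiderivative of f.
Check: d/ds[5 s^{2} \sin{\left(s \right)} - 2 s \sin{\left(s \right)} + 10 s \cos{\left(s \right)} - 9 \sin{\left(s \right)} - 2 \cos{\left(s \right)}] = 5 s^{2} \cos{\left(s \right)} - 2 s \cos{\left(s \right)} + \cos{\left(s \right)}, which equals f(s).
F(6) = 159 \sin{\left(6 \right)} + 58 \cos{\left(6 \right)}; F(1) = - 6 \sin{\left(1 \right)} + 8 \cos{\left(1 \right)}.
Integral = F(6) - F(1) = 159 \sin{\left(6 \right)} - 8 \cos{\left(1 \right)} + 6 \sin{\left(1 \right)} + 58 \cos{\left(6 \right)}.

Antiderivative: F(s) = 5 s^{2} \sin{\left(s \right)} - 2 s \sin{\left(s \right)} + 10 s \cos{\left(s \right)} - 9 \sin{\left(s \right)} - 2 \cos{\left(s \right)}; value = 159 \sin{\left(6 \right)} - 8 \cos{\left(1 \right)} + 6 \sin{\left(1 \right)} + 58 \cos{\left(6 \right)}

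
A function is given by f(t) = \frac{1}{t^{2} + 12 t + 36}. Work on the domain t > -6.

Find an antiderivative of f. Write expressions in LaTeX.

An antiderivative is F(t) = - \frac{1}{t + 6}.

Differentiate the proposed F(t) back; it has to land on f(t) exactly.
Check: d/dt[- \frac{1}{t + 6}] = \frac{1}{t^{2} + 12 t + 36} = f(t).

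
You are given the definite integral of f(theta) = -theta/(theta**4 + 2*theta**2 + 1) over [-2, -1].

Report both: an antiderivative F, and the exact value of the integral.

f matches the chain-rule pattern g'(h)*h' with inner function h(theta) = theta**2 + 1; substituting u = h(theta) collapses the integral.
F(theta) = 1/(2*(theta**2 + 1)) is an antiderivative of f.
Check: d/dtheta[1/(2*(theta**2 + 1))] = -theta/(theta**4 + 2*theta**2 + 1) = f(theta).
F(-1) = 1/4; F(-2) = 1/10.
Integral = F(-1) - F(-2) = 3/20.

Antiderivative: F(theta) = 1/(2*(theta**2 + 1)); value = 3/20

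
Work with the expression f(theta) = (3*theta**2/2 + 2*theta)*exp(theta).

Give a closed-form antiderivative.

f has the shape u'v + uv' for u = 3*theta**2/2 - theta + 1 and v = exp(theta) — it is the derivative of the product u*v.
Check: d/dtheta[(3*theta**2 - 2*theta + 2)*exp(theta)/2] = 3*theta**2*exp(theta)/2 + 2*theta*exp(theta), which equals f(theta).

An antiderivative is F(theta) = (3*theta**2 - 2*theta + 2)*exp(theta)/2.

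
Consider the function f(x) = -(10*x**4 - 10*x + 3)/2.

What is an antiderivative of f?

A candidate is checked by its d/dx: the result must match f(x).
Check: d/dx[x*(-2*x**4 + 5*x - 3)/2] = -5*x**4 + 5*x - 3/2, which equals f(x).

An antiderivative is F(x) = x*(-2*x**4 + 5*x - 3)/2.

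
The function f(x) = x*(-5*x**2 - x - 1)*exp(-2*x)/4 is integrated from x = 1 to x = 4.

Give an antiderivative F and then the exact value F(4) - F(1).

Recognize the product-rule pattern: f = u'v + uv' with u = 5*x**3/8 + 17*x**2/16 + 19*x/16 + 19/32, v = exp(-2*x), so integration by parts undoes it.
F(x) = 5*x**3*exp(-2*x)/8 + 17*x**2*exp(-2*x)/16 + 19*x*exp(-2*x)/16 + 19*exp(-2*x)/32 is an antiderivative of f.
Check: d/dx[5*x**3*exp(-2*x)/8 + 17*x**2*exp(-2*x)/16 + 19*x*exp(-2*x)/16 + 19*exp(-2*x)/32] = (-5*x**3 - x**2 - x)*exp(-2*x)/4, which equals f(x).
F(4) = 1995*exp(-8)/32; F(1) = 111*exp(-2)/32.
Integral = F(4) - F(1) = -111*exp(-2)/32 + 1995*exp(-8)/32.

Antiderivative: F(x) = 5*x**3*exp(-2*x)/8 + 17*x**2*exp(-2*x)/16 + 19*x*exp(-2*x)/16 + 19*exp(-2*x)/32; value = -111*exp(-2)/32 + 1995*exp(-8)/32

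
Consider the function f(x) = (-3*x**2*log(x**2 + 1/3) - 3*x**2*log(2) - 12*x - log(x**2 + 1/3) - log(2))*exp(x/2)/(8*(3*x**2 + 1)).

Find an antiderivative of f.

An antiderivative is F(x) = -exp(x/2)*log(2*x**2 + 2/3)/4.

f has the shape u'v + uv' for u = -exp(x/2)/4 and v = log(2*x**2 + 2/3) — it is the derivative of the product u*v.
Check: d/dx[-exp(x/2)*log(2*x**2 + 2/3)/4] = (-3*x**2*exp(x/2)*log(x**2 + 1/3) - 3*x**2*exp(x/2)*log(2) - 12*x*exp(x/2) - exp(x/2)*log(x**2 + 1/3) - exp(x/2)*log(2))/(24*x**2 + 8), which equals f(x).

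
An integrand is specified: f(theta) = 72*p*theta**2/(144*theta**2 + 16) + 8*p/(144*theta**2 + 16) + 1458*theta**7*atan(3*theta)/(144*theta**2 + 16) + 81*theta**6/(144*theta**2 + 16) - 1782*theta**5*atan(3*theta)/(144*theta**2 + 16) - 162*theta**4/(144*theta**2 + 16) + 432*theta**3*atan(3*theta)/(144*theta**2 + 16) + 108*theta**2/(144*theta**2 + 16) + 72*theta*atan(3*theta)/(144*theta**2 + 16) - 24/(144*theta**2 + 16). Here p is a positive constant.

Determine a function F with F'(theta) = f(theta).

Integrate term by term and add the pieces.
Check: d/dtheta[p*theta/2 + 27*theta**6*atan(3*theta)/16 - 27*theta**4*atan(3*theta)/8 + 9*theta**2*atan(3*theta)/4 - atan(3*theta)/2] = (72*p*theta**2 + 8*p + 1458*theta**7*atan(3*theta) + 81*theta**6 - 1782*theta**5*atan(3*theta) - 162*theta**4 + 432*theta**3*atan(3*theta) + 108*theta**2 + 72*theta*atan(3*theta) - 24)/(144*theta**2 + 16), which equals f(theta).

An antiderivative is F(theta) = p*theta/2 + 27*theta**6*atan(3*theta)/16 - 27*theta**4*atan(3*theta)/8 + 9*theta**2*atan(3*theta)/4 - atan(3*theta)/2.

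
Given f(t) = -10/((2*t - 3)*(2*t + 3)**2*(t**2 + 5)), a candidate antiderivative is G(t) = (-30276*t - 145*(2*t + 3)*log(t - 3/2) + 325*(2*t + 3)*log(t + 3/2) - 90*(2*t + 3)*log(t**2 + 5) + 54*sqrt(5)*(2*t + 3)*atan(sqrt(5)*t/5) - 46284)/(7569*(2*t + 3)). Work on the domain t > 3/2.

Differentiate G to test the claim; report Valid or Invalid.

Valid. The derivative of G reproduces f.

d/dt[G] = -10/(8*t**5 + 12*t**4 + 22*t**3 + 33*t**2 - 90*t - 135)
This equals f(t) exactly, so the claim holds.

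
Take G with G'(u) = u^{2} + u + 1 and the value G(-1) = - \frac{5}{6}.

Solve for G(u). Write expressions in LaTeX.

Integrate term by term and add the pieces.
A general antiderivative is \frac{u^{3}}{3} + \frac{u^{2}}{2} + u + C.
The condition gives C = - \frac{5}{6} - (- \frac{5}{6}) = 0.
So G(u) = \frac{u^{3}}{3} + \frac{u^{2}}{2} + u.
Check: d/du[\frac{u^{3}}{3} + \frac{u^{2}}{2} + u] = u^{2} + u + 1 = G'(u).

G(u) = \frac{u^{3}}{3} + \frac{u^{2}}{2} + u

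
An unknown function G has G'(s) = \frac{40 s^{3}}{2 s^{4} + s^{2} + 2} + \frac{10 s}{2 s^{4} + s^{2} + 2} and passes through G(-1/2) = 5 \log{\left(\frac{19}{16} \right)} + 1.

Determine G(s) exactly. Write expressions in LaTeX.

G(s) = 5 \log{\left(s^{4} + \frac{s^{2}}{2} + 1 \right)} + 1

The substitution u = s^{4} + \frac{s^{2}}{2} + 1 works: G'(s) is exactly (dG/du)*(du/ds) for that inner function.
A general antiderivative is 5 \log{\left(s^{4} + \frac{s^{2}}{2} + 1 \right)} + C.
The condition gives C = 5 \log{\left(\frac{19}{16} \right)} + 1 - (5 \log{\left(\frac{19}{16} \right)}) = 1.
So G(s) = 5 \log{\left(s^{4} + \frac{s^{2}}{2} + 1 \right)} + 1.
Check: d/ds[5 \log{\left(s^{4} + \frac{s^{2}}{2} + 1 \right)} + 1] = \frac{40 s^{3} + 10 s}{2 s^{4} + s^{2} + 2}, which equals G'(s).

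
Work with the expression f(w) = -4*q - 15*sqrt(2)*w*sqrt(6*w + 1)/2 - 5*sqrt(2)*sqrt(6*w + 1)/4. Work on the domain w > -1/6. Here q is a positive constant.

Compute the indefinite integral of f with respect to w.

The integrand splits into summands that can be handled one at a time.
Check: d/dw[-4*q*w - 2*(3*w + 1/2)**(5/2)/3] = sqrt(2)*(-8*sqrt(2)*q - 30*w*sqrt(6*w + 1) - 5*sqrt(6*w + 1))/4, which equals f(w).

F(w) = -4*q*w - 2*(3*w + 1/2)**(5/2)/3 + C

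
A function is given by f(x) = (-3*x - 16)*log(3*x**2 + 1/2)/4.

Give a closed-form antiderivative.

Any candidate F(x) must reproduce f(x) exactly when differentiated.
Check: d/dx[3*x**2/8 + 8*x + (-3*x**2/8 - 4*x)*log(3*x**2 + 1/2) - log(x**2 + 1/6)/16 - 4*sqrt(6)*atan(sqrt(6)*x)/3] = -3*x*log(3*x**2 + 1/2)/4 - 4*log(3*x**2 + 1/2), which equals f(x).

An antiderivative is F(x) = 3*x**2/8 + 8*x + (-3*x**2/8 - 4*x)*log(3*x**2 + 1/2) - log(x**2 + 1/6)/16 - 4*sqrt(6)*atan(sqrt(6)*x)/3.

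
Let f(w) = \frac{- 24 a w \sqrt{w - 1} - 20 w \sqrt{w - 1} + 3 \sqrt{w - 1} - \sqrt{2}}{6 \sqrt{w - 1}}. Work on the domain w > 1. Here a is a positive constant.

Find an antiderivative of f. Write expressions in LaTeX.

Whatever form F(w) takes, F'(w) = f(w) is non-negotiable.
Check: d/dw[- \frac{12 a w^{2} + 10 w^{2} - 3 w + 2 \sqrt{2} \sqrt{w - 1}}{6}] = \frac{- 24 a w \sqrt{w - 1} - 20 w \sqrt{w - 1} + 3 \sqrt{w - 1} - \sqrt{2}}{6 \sqrt{w - 1}} = f(w).

An antiderivative is F(w) = - \frac{12 a w^{2} + 10 w^{2} - 3 w + 2 \sqrt{2} \sqrt{w - 1}}{6}.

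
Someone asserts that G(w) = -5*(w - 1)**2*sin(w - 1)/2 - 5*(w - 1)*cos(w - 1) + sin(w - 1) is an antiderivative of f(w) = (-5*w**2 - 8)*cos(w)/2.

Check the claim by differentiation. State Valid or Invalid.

d/dw[G] = -5*w**2*cos(w - 1)/2 + 5*w*cos(w - 1) - 13*cos(w - 1)/2
d/dw[G] - f(w) = 5*w**2*cos(w)/2 - 5*w**2*cos(w - 1)/2 + 5*w*cos(w - 1) + 4*cos(w) - 13*cos(w - 1)/2 != 0.

Invalid: d/dw[G] - f = 5*w**2*cos(w)/2 - 5*w**2*cos(w - 1)/2 + 5*w*cos(w - 1) + 4*cos(w) - 13*cos(w - 1)/2, which is not 0.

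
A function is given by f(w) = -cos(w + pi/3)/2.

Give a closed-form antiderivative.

Recover f(w) by differentiating a candidate F(w); any mismatch rules it out.
Check: d/dw[-sin(w + pi/3)/2] = -cos(w + pi/3)/2 = f(w).

An antiderivative is F(w) = -sin(w + pi/3)/2.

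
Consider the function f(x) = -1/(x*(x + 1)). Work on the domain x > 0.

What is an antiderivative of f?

Factor the denominator (x*(x + 1)) and decompose: f = 1/(x + 1) - 1/x; each piece integrates to a log, atan, or power term.
Check: d/dx[-log(x) + log(x + 1)] = -1/(x**2 + x), which equals f(x).

An antiderivative is F(x) = -log(x) + log(x + 1).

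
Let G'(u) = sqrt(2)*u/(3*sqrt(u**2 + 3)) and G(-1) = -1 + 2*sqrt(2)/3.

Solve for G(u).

G(u) = (sqrt(2)*sqrt(u**2 + 3) - 3)/3

The substitution w = 2*u**2 + 6 works: G'(u) is exactly (dG/dw)*(dw/du) for that inner function.
A general antiderivative is sqrt(2*u**2 + 6)/3 + C.
The condition gives C = -1 + 2*sqrt(2)/3 - (2*sqrt(2)/3) = -1.
So G(u) = (sqrt(2)*sqrt(u**2 + 3) - 3)/3.
Check: d/du[(sqrt(2)*sqrt(u**2 + 3) - 3)/3] = sqrt(2)*u/(3*sqrt(u**2 + 3)) = G'(u).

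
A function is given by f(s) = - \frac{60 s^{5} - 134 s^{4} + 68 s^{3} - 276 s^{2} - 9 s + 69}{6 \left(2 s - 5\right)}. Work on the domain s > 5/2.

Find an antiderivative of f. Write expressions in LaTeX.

An antiderivative is F(s) = - s^{5} - \frac{s^{4}}{3} - 3 s^{3} + \frac{s^{2}}{4} + 2 s - \frac{3 \log{\left(2 s - 5 \right)}}{4}.

For F(s) to be correct the identity F'(s) - f(s) = 0 must hold.
Check: d/ds[- s^{5} - \frac{s^{4}}{3} - 3 s^{3} + \frac{s^{2}}{4} + 2 s - \frac{3 \log{\left(2 s - 5 \right)}}{4}] = \frac{- 60 s^{5} + 134 s^{4} - 68 s^{3} + 276 s^{2} + 9 s - 69}{12 s - 30}, which equals f(s).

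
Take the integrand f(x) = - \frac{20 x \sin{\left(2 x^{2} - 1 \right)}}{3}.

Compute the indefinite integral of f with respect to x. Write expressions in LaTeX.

The substitution u = 2 x^{2} - 1 works: f is exactly (dF/du)*(du/dx) for that inner function.
Check: d/dx[\frac{5 \cos{\left(2 x^{2} - 1 \right)}}{3}] = - \frac{20 x \sin{\left(2 x^{2} - 1 \right)}}{3} = f(x).

F(x) = \frac{5 \cos{\left(2 x^{2} - 1 \right)}}{3} + C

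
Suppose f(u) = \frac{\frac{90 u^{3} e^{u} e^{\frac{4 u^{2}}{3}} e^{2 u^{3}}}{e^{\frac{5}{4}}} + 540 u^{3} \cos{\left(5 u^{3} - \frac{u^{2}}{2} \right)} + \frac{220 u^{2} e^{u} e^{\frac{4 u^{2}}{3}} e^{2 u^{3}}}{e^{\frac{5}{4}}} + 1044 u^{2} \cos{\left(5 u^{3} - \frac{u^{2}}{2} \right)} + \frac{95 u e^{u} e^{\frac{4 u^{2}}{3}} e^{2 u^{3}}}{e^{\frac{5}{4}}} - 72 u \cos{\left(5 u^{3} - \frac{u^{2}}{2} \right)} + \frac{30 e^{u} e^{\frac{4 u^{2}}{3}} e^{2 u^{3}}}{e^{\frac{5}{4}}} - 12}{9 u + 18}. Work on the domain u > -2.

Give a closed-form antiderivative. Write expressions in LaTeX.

An antiderivative is F(u) = \frac{5 e^{2 u^{3} + \frac{4 u^{2}}{3} + u - \frac{5}{4}} - 4 \log{\left(\frac{3 u}{2} + 3 \right)} + 12 \sin{\left(5 u^{3} - \frac{u^{2}}{2} \right)}}{3}.

Recover f(u) by differentiating a candidate F(u); any mismatch rules it out.
Check: d/du[\frac{5 e^{2 u^{3} + \frac{4 u^{2}}{3} + u - \frac{5}{4}} - 4 \log{\left(\frac{3 u}{2} + 3 \right)} + 12 \sin{\left(5 u^{3} - \frac{u^{2}}{2} \right)}}{3}] = \frac{\frac{90 u^{3} e^{u} e^{\frac{4 u^{2}}{3}} e^{2 u^{3}}}{e^{\frac{5}{4}}} + 540 u^{3} \cos{\left(5 u^{3} - \frac{u^{2}}{2} \right)} + \frac{220 u^{2} e^{u} e^{\frac{4 u^{2}}{3}} e^{2 u^{3}}}{e^{\frac{5}{4}}} + 1044 u^{2} \cos{\left(5 u^{3} - \frac{u^{2}}{2} \right)} + \frac{95 u e^{u} e^{\frac{4 u^{2}}{3}} e^{2 u^{3}}}{e^{\frac{5}{4}}} - 72 u \cos{\left(5 u^{3} - \frac{u^{2}}{2} \right)} + \frac{30 e^{u} e^{\frac{4 u^{2}}{3}} e^{2 u^{3}}}{e^{\frac{5}{4}}} - 12}{9 u + 18} = f(u).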